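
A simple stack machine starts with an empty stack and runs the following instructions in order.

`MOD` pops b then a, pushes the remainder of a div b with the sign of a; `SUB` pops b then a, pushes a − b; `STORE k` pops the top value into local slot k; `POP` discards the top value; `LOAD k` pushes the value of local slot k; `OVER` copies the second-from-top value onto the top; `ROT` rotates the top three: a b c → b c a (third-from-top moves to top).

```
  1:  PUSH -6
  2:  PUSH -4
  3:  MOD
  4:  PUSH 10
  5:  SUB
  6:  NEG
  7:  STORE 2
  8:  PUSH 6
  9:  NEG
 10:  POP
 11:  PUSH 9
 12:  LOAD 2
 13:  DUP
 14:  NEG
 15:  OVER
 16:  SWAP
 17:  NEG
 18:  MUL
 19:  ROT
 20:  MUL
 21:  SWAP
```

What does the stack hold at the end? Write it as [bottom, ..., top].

PUSH -6  [-6]
PUSH -4  [-6, -4]
MOD      [-2]
PUSH 10  [-2, 10]
SUB      [-12]
NEG      [12]
STORE 2  []
PUSH 6   [6]
NEG      [-6]
POP      []
PUSH 9   [9]
LOAD 2   [9, 12]
DUP      [9, 12, 12]
NEG      [9, 12, -12]
OVER     [9, 12, -12, 12]
SWAP     [9, 12, 12, -12]
NEG      [9, 12, 12, 12]
MUL      [9, 12, 144]
ROT      [12, 144, 9]
MUL      [12, 1296]
SWAP     [1296, 12]

[1296, 12]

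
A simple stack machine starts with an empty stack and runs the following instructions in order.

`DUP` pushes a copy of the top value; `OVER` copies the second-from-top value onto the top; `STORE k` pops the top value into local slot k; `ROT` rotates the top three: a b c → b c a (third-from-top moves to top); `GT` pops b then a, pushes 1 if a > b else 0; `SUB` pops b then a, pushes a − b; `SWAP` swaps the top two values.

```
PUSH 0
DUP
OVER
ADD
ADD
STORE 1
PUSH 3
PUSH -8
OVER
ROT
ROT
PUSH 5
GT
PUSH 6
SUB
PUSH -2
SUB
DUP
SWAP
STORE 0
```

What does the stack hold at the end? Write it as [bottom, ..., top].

[3, 3, -4]

PUSH 0  -> [0]
DUP     -> [0, 0]
OVER    -> [0, 0, 0]
ADD     -> [0, 0]
ADD     -> [0]
STORE 1 -> []
PUSH 3  -> [3]
PUSH -8 -> [3, -8]
OVER    -> [3, -8, 3]
ROT     -> [-8, 3, 3]
ROT     -> [3, 3, -8]
PUSH 5  -> [3, 3, -8, 5]
GT      -> [3, 3, 0]
PUSH 6  -> [3, 3, 0, 6]
SUB     -> [3, 3, -6]
PUSH -2 -> [3, 3, -6, -2]
SUB     -> [3, 3, -4]
DUP     -> [3, 3, -4, -4]
SWAP    -> [3, 3, -4, -4]
STORE 0 -> [3, 3, -4]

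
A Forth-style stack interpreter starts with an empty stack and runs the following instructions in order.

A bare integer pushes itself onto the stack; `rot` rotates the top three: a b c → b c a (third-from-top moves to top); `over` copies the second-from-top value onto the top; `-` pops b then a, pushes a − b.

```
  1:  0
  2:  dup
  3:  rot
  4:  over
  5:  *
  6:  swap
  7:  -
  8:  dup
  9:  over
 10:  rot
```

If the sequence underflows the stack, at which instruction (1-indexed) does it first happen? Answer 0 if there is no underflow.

3

0   → 0
dup → 0 0
rot  — needs 3 operands, stack has 2 → underflow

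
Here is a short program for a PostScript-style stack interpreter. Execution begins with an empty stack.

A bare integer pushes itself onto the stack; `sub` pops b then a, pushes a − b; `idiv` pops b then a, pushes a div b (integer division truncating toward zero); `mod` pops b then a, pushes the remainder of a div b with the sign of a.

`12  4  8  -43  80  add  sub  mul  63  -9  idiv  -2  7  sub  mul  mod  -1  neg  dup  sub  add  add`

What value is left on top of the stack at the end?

12   → 12
4    → 12 4
8    → 12 4 8
-43  → 12 4 8 -43
80   → 12 4 8 -43 80
add  → 12 4 8 37
sub  → 12 4 -29
mul  → 12 -116
63   → 12 -116 63
-9   → 12 -116 63 -9
idiv → 12 -116 -7
-2   → 12 -116 -7 -2
7    → 12 -116 -7 -2 7
sub  → 12 -116 -7 -9
mul  → 12 -116 63
mod  → 12 -53
-1   → 12 -53 -1
neg  → 12 -53 1
dup  → 12 -53 1 1
sub  → 12 -53 0
add  → 12 -53
add  → -41

-41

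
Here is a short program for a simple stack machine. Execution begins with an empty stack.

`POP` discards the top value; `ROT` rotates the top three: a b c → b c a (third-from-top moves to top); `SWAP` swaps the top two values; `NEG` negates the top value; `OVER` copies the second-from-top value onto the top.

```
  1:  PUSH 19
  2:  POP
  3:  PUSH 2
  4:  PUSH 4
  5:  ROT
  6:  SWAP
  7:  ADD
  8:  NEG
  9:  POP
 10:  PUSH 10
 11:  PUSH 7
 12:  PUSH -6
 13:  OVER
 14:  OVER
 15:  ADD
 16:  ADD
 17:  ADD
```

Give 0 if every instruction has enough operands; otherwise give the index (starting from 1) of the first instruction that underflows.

5

PUSH 19  19
POP      (empty)
PUSH 2   2
PUSH 4   2 4
ROT  — needs 3 operands, stack has 2 → underflow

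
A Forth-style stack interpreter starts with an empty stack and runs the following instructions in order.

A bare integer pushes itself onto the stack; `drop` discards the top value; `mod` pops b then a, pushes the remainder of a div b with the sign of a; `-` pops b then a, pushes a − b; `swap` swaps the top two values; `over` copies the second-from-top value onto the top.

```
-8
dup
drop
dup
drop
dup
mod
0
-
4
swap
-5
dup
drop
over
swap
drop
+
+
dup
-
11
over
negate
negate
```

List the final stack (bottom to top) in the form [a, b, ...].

-8     -> -8
dup    -> -8 -8
drop   -> -8
dup    -> -8 -8
drop   -> -8
dup    -> -8 -8
mod    -> 0
0      -> 0 0
-      -> 0
4      -> 0 4
swap   -> 4 0
-5     -> 4 0 -5
dup    -> 4 0 -5 -5
drop   -> 4 0 -5
over   -> 4 0 -5 0
swap   -> 4 0 0 -5
drop   -> 4 0 0
+      -> 4 0
+      -> 4
dup    -> 4 4
-      -> 0
11     -> 0 11
over   -> 0 11 0
negate -> 0 11 0
negate -> 0 11 0

[0, 11, 0]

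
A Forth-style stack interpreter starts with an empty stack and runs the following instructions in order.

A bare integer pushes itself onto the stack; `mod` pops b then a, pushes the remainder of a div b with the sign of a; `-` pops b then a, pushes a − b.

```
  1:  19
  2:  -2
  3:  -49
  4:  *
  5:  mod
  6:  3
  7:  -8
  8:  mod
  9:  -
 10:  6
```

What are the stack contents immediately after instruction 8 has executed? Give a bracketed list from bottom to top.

[19, 3]

19   19
-2   19 -2
-49  19 -2 -49
*    19 98
mod  19
3    19 3
-8   19 3 -8
mod  19 3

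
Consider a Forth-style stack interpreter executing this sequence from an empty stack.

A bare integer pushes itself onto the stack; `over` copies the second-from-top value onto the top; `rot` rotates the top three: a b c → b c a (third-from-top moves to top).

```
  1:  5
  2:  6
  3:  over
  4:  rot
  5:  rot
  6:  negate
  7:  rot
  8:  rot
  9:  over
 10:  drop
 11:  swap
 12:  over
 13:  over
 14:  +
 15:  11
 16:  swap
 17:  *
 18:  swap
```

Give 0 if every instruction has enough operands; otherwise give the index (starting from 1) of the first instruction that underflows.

5      -> [5]
6      -> [5, 6]
over   -> [5, 6, 5]
rot    -> [6, 5, 5]
rot    -> [5, 5, 6]
negate -> [5, 5, -6]
rot    -> [5, -6, 5]
rot    -> [-6, 5, 5]
over   -> [-6, 5, 5, 5]
drop   -> [-6, 5, 5]
swap   -> [-6, 5, 5]
over   -> [-6, 5, 5, 5]
over   -> [-6, 5, 5, 5, 5]
+      -> [-6, 5, 5, 10]
11     -> [-6, 5, 5, 10, 11]
swap   -> [-6, 5, 5, 11, 10]
*      -> [-6, 5, 5, 110]
swap   -> [-6, 5, 110, 5]

0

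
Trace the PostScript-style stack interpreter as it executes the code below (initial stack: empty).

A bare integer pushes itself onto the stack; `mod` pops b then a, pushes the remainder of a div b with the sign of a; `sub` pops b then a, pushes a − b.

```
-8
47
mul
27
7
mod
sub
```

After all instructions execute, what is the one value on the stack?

-8  → -8
47  → -8 47
mul → -376
27  → -376 27
7   → -376 27 7
mod → -376 6
sub → -382

-382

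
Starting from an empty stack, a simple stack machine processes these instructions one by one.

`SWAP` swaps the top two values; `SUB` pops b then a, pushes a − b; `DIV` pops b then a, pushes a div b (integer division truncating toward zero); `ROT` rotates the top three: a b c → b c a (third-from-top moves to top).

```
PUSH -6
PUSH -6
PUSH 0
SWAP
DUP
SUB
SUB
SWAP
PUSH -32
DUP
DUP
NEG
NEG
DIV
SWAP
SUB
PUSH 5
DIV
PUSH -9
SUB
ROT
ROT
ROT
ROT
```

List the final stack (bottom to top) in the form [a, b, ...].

PUSH -6  : [-6]
PUSH -6  : [-6, -6]
PUSH 0   : [-6, -6, 0]
SWAP     : [-6, 0, -6]
DUP      : [-6, 0, -6, -6]
SUB      : [-6, 0, 0]
SUB      : [-6, 0]
SWAP     : [0, -6]
PUSH -32 : [0, -6, -32]
DUP      : [0, -6, -32, -32]
DUP      : [0, -6, -32, -32, -32]
NEG      : [0, -6, -32, -32, 32]
NEG      : [0, -6, -32, -32, -32]
DIV      : [0, -6, -32, 1]
SWAP     : [0, -6, 1, -32]
SUB      : [0, -6, 33]
PUSH 5   : [0, -6, 33, 5]
DIV      : [0, -6, 6]
PUSH -9  : [0, -6, 6, -9]
SUB      : [0, -6, 15]
ROT      : [-6, 15, 0]
ROT      : [15, 0, -6]
ROT      : [0, -6, 15]
ROT      : [-6, 15, 0]

[-6, 15, 0]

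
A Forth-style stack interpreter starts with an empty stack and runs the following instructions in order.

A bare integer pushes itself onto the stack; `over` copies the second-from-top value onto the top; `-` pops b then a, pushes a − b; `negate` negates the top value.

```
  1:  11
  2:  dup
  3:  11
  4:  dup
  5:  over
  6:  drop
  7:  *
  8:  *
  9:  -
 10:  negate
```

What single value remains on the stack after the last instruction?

1320

11      11
dup     11 11
11      11 11 11
dup     11 11 11 11
over    11 11 11 11 11
drop    11 11 11 11
*       11 11 121
*       11 1331
-       -1320
negate  1320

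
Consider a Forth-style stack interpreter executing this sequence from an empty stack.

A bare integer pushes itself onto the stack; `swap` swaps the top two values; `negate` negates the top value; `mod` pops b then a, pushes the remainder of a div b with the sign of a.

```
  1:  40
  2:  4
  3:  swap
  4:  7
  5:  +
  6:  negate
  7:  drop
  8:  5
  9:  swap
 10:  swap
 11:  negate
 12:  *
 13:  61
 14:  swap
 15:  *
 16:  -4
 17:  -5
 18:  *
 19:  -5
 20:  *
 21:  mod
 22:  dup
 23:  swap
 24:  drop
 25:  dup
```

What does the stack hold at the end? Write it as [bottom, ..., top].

40     -> 40
4      -> 40 4
swap   -> 4 40
7      -> 4 40 7
+      -> 4 47
negate -> 4 -47
drop   -> 4
5      -> 4 5
swap   -> 5 4
swap   -> 4 5
negate -> 4 -5
*      -> -20
61     -> -20 61
swap   -> 61 -20
*      -> -1220
-4     -> -1220 -4
-5     -> -1220 -4 -5
*      -> -1220 20
-5     -> -1220 20 -5
*      -> -1220 -100
mod    -> -20
dup    -> -20 -20
swap   -> -20 -20
drop   -> -20
dup    -> -20 -20

[-20, -20]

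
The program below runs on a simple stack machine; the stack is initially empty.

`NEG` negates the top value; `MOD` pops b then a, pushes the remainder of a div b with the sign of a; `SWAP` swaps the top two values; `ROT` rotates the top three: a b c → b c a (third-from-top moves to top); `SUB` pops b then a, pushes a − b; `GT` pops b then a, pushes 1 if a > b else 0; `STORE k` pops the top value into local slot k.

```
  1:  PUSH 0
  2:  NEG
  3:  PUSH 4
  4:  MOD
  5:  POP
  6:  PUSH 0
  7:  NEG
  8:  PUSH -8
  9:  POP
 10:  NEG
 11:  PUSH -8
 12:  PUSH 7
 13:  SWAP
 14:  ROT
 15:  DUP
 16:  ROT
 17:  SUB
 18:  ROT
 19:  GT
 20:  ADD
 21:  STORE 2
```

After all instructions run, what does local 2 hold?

PUSH 0   0
NEG      0
PUSH 4   0 4
MOD      0
POP      (empty)
PUSH 0   0
NEG      0
PUSH -8  0 -8
POP      0
NEG      0
PUSH -8  0 -8
PUSH 7   0 -8 7
SWAP     0 7 -8
ROT      7 -8 0
DUP      7 -8 0 0
ROT      7 0 0 -8
SUB      7 0 8
ROT      0 8 7
GT       0 1
ADD      1
STORE 2  (empty)

1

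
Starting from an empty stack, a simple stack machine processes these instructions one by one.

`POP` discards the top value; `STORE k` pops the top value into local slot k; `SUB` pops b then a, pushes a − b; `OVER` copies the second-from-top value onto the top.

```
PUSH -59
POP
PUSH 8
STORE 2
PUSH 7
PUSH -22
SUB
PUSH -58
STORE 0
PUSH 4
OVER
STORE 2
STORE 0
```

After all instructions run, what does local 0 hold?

PUSH -59  [-59]
POP       []
PUSH 8    [8]
STORE 2   []
PUSH 7    [7]
PUSH -22  [7, -22]
SUB       [29]
PUSH -58  [29, -58]
STORE 0   [29]
PUSH 4    [29, 4]
OVER      [29, 4, 29]
STORE 2   [29, 4]
STORE 0   [29]

4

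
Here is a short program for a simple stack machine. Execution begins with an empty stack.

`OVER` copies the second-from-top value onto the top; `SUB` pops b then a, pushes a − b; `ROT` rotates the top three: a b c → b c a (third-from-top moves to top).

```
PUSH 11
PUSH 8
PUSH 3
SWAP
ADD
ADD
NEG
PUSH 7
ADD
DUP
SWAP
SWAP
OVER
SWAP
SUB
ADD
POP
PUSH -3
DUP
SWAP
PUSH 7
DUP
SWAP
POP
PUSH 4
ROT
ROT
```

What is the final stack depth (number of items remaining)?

4

PUSH 11 -> [11]
PUSH 8  -> [11, 8]
PUSH 3  -> [11, 8, 3]
SWAP    -> [11, 3, 8]
ADD     -> [11, 11]
ADD     -> [22]
NEG     -> [-22]
PUSH 7  -> [-22, 7]
ADD     -> [-15]
DUP     -> [-15, -15]
SWAP    -> [-15, -15]
SWAP    -> [-15, -15]
OVER    -> [-15, -15, -15]
SWAP    -> [-15, -15, -15]
SUB     -> [-15, 0]
ADD     -> [-15]
POP     -> []
PUSH -3 -> [-3]
DUP     -> [-3, -3]
SWAP    -> [-3, -3]
PUSH 7  -> [-3, -3, 7]
DUP     -> [-3, -3, 7, 7]
SWAP    -> [-3, -3, 7, 7]
POP     -> [-3, -3, 7]
PUSH 4  -> [-3, -3, 7, 4]
ROT     -> [-3, 7, 4, -3]
ROT     -> [-3, 4, -3, 7]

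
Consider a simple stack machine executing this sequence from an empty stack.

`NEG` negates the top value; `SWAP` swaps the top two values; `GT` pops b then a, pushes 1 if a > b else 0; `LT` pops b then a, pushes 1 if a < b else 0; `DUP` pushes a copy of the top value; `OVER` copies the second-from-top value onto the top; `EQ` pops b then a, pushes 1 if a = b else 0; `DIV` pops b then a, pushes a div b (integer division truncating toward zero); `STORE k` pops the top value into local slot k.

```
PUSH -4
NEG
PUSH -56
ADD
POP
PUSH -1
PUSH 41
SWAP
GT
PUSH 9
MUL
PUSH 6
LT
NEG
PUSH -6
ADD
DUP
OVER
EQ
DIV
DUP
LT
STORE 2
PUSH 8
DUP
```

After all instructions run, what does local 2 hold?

0

PUSH -4  → [-4]
NEG      → [4]
PUSH -56 → [4, -56]
ADD      → [-52]
POP      → []
PUSH -1  → [-1]
PUSH 41  → [-1, 41]
SWAP     → [41, -1]
GT       → [1]
PUSH 9   → [1, 9]
MUL      → [9]
PUSH 6   → [9, 6]
LT       → [0]
NEG      → [0]
PUSH -6  → [0, -6]
ADD      → [-6]
DUP      → [-6, -6]
OVER     → [-6, -6, -6]
EQ       → [-6, 1]
DIV      → [-6]
DUP      → [-6, -6]
LT       → [0]
STORE 2  → []
PUSH 8   → [8]
DUP      → [8, 8]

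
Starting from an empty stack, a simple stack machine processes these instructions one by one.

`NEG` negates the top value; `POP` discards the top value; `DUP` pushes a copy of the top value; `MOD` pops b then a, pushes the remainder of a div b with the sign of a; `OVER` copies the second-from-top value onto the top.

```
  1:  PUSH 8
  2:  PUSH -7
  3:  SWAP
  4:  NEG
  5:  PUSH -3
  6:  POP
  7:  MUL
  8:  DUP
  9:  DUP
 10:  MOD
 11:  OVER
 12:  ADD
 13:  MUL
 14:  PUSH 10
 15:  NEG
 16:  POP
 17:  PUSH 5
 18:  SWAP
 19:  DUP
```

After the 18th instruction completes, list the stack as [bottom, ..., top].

[5, 3136]

PUSH 8   [8]
PUSH -7  [8, -7]
SWAP     [-7, 8]
NEG      [-7, -8]
PUSH -3  [-7, -8, -3]
POP      [-7, -8]
MUL      [56]
DUP      [56, 56]
DUP      [56, 56, 56]
MOD      [56, 0]
OVER     [56, 0, 56]
ADD      [56, 56]
MUL      [3136]
PUSH 10  [3136, 10]
NEG      [3136, -10]
POP      [3136]
PUSH 5   [3136, 5]
SWAP     [5, 3136]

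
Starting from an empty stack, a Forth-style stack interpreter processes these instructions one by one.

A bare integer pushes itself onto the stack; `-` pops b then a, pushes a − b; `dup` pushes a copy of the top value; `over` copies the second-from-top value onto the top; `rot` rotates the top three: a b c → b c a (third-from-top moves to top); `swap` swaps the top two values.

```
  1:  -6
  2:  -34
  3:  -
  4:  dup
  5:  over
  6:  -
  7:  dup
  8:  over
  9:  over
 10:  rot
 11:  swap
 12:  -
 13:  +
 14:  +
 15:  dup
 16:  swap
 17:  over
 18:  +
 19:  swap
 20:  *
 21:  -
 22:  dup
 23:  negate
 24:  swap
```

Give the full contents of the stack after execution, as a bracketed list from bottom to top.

[-28, 28]

-6     → [-6]
-34    → [-6, -34]
-      → [28]
dup    → [28, 28]
over   → [28, 28, 28]
-      → [28, 0]
dup    → [28, 0, 0]
over   → [28, 0, 0, 0]
over   → [28, 0, 0, 0, 0]
rot    → [28, 0, 0, 0, 0]
swap   → [28, 0, 0, 0, 0]
-      → [28, 0, 0, 0]
+      → [28, 0, 0]
+      → [28, 0]
dup    → [28, 0, 0]
swap   → [28, 0, 0]
over   → [28, 0, 0, 0]
+      → [28, 0, 0]
swap   → [28, 0, 0]
*      → [28, 0]
-      → [28]
dup    → [28, 28]
negate → [28, -28]
swap   → [-28, 28]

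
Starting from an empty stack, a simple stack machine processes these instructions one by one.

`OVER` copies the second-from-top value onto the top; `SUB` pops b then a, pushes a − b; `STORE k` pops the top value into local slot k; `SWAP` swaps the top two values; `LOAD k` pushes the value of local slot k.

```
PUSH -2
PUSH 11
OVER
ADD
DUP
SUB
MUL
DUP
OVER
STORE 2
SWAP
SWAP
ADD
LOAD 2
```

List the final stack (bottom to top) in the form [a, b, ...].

[0, 0]

PUSH -2  -2
PUSH 11  -2 11
OVER     -2 11 -2
ADD      -2 9
DUP      -2 9 9
SUB      -2 0
MUL      0
DUP      0 0
OVER     0 0 0
STORE 2  0 0
SWAP     0 0
SWAP     0 0
ADD      0
LOAD 2   0 0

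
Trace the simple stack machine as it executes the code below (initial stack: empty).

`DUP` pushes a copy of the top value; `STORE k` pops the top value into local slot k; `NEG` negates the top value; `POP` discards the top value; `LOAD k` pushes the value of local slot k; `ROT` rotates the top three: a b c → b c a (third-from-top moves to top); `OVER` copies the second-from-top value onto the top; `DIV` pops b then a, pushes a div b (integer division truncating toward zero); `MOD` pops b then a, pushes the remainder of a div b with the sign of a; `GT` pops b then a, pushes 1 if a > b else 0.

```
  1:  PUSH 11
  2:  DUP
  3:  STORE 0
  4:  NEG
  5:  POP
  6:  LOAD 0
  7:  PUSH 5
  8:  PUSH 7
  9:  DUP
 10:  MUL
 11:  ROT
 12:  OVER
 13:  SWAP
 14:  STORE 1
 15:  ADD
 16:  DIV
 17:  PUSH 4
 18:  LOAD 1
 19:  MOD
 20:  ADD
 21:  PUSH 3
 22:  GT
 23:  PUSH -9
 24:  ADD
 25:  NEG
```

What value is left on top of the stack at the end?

PUSH 11 : [11]
DUP     : [11, 11]
STORE 0 : [11]
NEG     : [-11]
POP     : []
LOAD 0  : [11]
PUSH 5  : [11, 5]
PUSH 7  : [11, 5, 7]
DUP     : [11, 5, 7, 7]
MUL     : [11, 5, 49]
ROT     : [5, 49, 11]
OVER    : [5, 49, 11, 49]
SWAP    : [5, 49, 49, 11]
STORE 1 : [5, 49, 49]
ADD     : [5, 98]
DIV     : [0]
PUSH 4  : [0, 4]
LOAD 1  : [0, 4, 11]
MOD     : [0, 4]
ADD     : [4]
PUSH 3  : [4, 3]
GT      : [1]
PUSH -9 : [1, -9]
ADD     : [-8]
NEG     : [8]

8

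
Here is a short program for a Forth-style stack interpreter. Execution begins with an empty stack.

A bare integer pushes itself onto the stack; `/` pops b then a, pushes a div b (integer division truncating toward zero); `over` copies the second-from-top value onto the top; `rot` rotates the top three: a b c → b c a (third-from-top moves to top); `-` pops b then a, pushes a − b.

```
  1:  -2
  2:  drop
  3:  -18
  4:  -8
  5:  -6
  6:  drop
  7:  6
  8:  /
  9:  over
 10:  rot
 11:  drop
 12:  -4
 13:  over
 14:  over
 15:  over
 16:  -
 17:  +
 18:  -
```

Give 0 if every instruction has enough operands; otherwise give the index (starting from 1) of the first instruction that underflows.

0

-2    -2
drop  (empty)
-18   -18
-8    -18 -8
-6    -18 -8 -6
drop  -18 -8
6     -18 -8 6
/     -18 -1
over  -18 -1 -18
rot   -1 -18 -18
drop  -1 -18
-4    -1 -18 -4
over  -1 -18 -4 -18
over  -1 -18 -4 -18 -4
over  -1 -18 -4 -18 -4 -18
-     -1 -18 -4 -18 14
+     -1 -18 -4 -4
-     -1 -18 0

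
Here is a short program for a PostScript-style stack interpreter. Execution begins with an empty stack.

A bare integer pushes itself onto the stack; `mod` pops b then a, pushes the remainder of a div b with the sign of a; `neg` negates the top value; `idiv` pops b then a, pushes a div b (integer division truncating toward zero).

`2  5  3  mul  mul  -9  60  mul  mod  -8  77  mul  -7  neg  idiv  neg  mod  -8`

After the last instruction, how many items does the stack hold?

2

2    -> [2]
5    -> [2, 5]
3    -> [2, 5, 3]
mul  -> [2, 15]
mul  -> [30]
-9   -> [30, -9]
60   -> [30, -9, 60]
mul  -> [30, -540]
mod  -> [30]
-8   -> [30, -8]
77   -> [30, -8, 77]
mul  -> [30, -616]
-7   -> [30, -616, -7]
neg  -> [30, -616, 7]
idiv -> [30, -88]
neg  -> [30, 88]
mod  -> [30]
-8   -> [30, -8]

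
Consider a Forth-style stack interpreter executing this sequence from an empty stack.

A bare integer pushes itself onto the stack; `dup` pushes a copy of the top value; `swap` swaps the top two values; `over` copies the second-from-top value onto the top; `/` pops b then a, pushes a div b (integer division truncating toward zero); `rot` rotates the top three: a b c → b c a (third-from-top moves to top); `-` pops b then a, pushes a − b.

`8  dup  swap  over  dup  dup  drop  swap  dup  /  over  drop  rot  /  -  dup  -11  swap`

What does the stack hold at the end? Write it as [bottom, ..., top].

8    -> 8
dup  -> 8 8
swap -> 8 8
over -> 8 8 8
dup  -> 8 8 8 8
dup  -> 8 8 8 8 8
drop -> 8 8 8 8
swap -> 8 8 8 8
dup  -> 8 8 8 8 8
/    -> 8 8 8 1
over -> 8 8 8 1 8
drop -> 8 8 8 1
rot  -> 8 8 1 8
/    -> 8 8 0
-    -> 8 8
dup  -> 8 8 8
-11  -> 8 8 8 -11
swap -> 8 8 -11 8

[8, 8, -11, 8]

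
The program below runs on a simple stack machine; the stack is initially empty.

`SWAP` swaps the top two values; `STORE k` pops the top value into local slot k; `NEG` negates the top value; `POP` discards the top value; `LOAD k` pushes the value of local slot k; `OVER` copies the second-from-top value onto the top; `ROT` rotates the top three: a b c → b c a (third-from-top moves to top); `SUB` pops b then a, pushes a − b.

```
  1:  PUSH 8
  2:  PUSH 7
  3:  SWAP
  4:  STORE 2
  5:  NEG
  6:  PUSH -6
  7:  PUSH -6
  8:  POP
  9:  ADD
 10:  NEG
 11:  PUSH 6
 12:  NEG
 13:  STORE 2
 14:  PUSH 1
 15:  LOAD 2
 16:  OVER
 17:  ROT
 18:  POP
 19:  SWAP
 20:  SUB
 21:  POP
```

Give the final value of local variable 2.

-6

PUSH 8   [8]
PUSH 7   [8, 7]
SWAP     [7, 8]
STORE 2  [7]
NEG      [-7]
PUSH -6  [-7, -6]
PUSH -6  [-7, -6, -6]
POP      [-7, -6]
ADD      [-13]
NEG      [13]
PUSH 6   [13, 6]
NEG      [13, -6]
STORE 2  [13]
PUSH 1   [13, 1]
LOAD 2   [13, 1, -6]
OVER     [13, 1, -6, 1]
ROT      [13, -6, 1, 1]
POP      [13, -6, 1]
SWAP     [13, 1, -6]
SUB      [13, 7]
POP      [13]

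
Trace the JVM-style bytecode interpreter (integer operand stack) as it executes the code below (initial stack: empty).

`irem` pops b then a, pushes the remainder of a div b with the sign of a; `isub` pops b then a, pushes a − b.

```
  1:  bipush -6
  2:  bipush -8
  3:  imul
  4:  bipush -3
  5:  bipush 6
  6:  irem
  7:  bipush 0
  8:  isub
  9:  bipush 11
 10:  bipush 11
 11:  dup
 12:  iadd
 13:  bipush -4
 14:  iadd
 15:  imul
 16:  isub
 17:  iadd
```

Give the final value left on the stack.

-153

bipush -6 → [-6]
bipush -8 → [-6, -8]
imul      → [48]
bipush -3 → [48, -3]
bipush 6  → [48, -3, 6]
irem      → [48, -3]
bipush 0  → [48, -3, 0]
isub      → [48, -3]
bipush 11 → [48, -3, 11]
bipush 11 → [48, -3, 11, 11]
dup       → [48, -3, 11, 11, 11]
iadd      → [48, -3, 11, 22]
bipush -4 → [48, -3, 11, 22, -4]
iadd      → [48, -3, 11, 18]
imul      → [48, -3, 198]
isub      → [48, -201]
iadd      → [-153]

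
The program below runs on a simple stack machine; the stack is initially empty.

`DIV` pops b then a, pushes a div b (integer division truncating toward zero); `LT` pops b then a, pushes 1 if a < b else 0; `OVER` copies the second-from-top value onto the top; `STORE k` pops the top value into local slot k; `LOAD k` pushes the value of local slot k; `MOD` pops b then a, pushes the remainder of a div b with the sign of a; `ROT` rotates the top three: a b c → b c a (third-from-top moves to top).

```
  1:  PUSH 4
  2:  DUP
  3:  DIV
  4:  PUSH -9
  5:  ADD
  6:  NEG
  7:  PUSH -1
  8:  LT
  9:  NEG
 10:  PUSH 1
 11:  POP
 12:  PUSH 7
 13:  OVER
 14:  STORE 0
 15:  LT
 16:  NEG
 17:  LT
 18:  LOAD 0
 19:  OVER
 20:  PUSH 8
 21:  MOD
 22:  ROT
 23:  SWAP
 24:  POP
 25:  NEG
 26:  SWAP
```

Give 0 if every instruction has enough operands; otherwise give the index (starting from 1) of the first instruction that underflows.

17

PUSH 4  → 4
DUP     → 4 4
DIV     → 1
PUSH -9 → 1 -9
ADD     → -8
NEG     → 8
PUSH -1 → 8 -1
LT      → 0
NEG     → 0
PUSH 1  → 0 1
POP     → 0
PUSH 7  → 0 7
OVER    → 0 7 0
STORE 0 → 0 7
LT      → 1
NEG     → -1
LT  — needs 2 operands, stack has 1 → underflow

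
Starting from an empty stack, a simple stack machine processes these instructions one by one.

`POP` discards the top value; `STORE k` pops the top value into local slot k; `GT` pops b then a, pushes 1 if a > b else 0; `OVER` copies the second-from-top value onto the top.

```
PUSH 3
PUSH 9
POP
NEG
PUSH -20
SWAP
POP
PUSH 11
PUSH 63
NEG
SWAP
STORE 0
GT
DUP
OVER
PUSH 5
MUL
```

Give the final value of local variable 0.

11

PUSH 3    [3]
PUSH 9    [3, 9]
POP       [3]
NEG       [-3]
PUSH -20  [-3, -20]
SWAP      [-20, -3]
POP       [-20]
PUSH 11   [-20, 11]
PUSH 63   [-20, 11, 63]
NEG       [-20, 11, -63]
SWAP      [-20, -63, 11]
STORE 0   [-20, -63]
GT        [1]
DUP       [1, 1]
OVER      [1, 1, 1]
PUSH 5    [1, 1, 1, 5]
MUL       [1, 1, 5]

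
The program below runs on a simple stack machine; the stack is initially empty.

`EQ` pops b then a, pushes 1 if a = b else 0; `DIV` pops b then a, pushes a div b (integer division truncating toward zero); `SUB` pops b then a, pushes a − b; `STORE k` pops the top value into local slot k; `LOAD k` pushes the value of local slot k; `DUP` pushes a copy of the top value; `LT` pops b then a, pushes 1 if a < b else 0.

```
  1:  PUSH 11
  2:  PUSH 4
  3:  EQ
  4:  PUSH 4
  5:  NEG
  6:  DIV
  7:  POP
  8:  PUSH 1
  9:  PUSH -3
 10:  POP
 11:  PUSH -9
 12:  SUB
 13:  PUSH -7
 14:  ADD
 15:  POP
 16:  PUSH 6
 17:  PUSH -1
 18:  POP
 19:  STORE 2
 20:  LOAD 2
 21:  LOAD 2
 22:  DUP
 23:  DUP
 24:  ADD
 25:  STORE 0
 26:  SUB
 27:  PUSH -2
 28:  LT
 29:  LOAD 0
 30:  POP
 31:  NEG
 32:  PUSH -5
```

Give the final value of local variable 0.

12

PUSH 11 : 11
PUSH 4  : 11 4
EQ      : 0
PUSH 4  : 0 4
NEG     : 0 -4
DIV     : 0
POP     : (empty)
PUSH 1  : 1
PUSH -3 : 1 -3
POP     : 1
PUSH -9 : 1 -9
SUB     : 10
PUSH -7 : 10 -7
ADD     : 3
POP     : (empty)
PUSH 6  : 6
PUSH -1 : 6 -1
POP     : 6
STORE 2 : (empty)
LOAD 2  : 6
LOAD 2  : 6 6
DUP     : 6 6 6
DUP     : 6 6 6 6
ADD     : 6 6 12
STORE 0 : 6 6
SUB     : 0
PUSH -2 : 0 -2
LT      : 0
LOAD 0  : 0 12
POP     : 0
NEG     : 0
PUSH -5 : 0 -5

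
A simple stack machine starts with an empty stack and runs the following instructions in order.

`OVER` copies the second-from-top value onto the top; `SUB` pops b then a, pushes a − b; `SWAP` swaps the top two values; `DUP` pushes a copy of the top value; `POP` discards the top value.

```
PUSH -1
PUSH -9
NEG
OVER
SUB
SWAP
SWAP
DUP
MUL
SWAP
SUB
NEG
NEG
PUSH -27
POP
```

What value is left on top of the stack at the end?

101

PUSH -1  → [-1]
PUSH -9  → [-1, -9]
NEG      → [-1, 9]
OVER     → [-1, 9, -1]
SUB      → [-1, 10]
SWAP     → [10, -1]
SWAP     → [-1, 10]
DUP      → [-1, 10, 10]
MUL      → [-1, 100]
SWAP     → [100, -1]
SUB      → [101]
NEG      → [-101]
NEG      → [101]
PUSH -27 → [101, -27]
POP      → [101]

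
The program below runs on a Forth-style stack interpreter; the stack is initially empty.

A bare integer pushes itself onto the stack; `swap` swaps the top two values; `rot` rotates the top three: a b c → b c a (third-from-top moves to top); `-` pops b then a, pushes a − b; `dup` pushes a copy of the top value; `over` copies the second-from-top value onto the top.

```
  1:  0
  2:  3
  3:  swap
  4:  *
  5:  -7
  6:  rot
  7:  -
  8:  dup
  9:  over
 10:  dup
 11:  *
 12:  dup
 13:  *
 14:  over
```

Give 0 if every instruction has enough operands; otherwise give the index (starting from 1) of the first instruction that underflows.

0    -> [0]
3    -> [0, 3]
swap -> [3, 0]
*    -> [0]
-7   -> [0, -7]
rot  — needs 3 operands, stack has 2 → underflow

6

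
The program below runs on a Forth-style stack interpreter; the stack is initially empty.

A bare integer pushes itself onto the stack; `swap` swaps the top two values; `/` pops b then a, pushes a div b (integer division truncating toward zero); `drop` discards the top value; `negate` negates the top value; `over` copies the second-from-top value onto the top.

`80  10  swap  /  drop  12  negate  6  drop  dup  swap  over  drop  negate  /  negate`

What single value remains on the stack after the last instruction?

1

80     -> [80]
10     -> [80, 10]
swap   -> [10, 80]
/      -> [0]
drop   -> []
12     -> [12]
negate -> [-12]
6      -> [-12, 6]
drop   -> [-12]
dup    -> [-12, -12]
swap   -> [-12, -12]
over   -> [-12, -12, -12]
drop   -> [-12, -12]
negate -> [-12, 12]
/      -> [-1]
negate -> [1]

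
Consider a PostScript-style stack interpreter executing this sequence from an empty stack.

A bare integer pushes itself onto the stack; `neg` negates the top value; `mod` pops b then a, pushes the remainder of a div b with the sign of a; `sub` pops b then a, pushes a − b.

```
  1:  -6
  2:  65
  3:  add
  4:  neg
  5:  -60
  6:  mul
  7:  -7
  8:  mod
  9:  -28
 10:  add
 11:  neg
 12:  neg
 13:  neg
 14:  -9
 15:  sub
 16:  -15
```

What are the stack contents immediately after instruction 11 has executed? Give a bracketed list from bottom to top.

[23]

-6  -> [-6]
65  -> [-6, 65]
add -> [59]
neg -> [-59]
-60 -> [-59, -60]
mul -> [3540]
-7  -> [3540, -7]
mod -> [5]
-28 -> [5, -28]
add -> [-23]
neg -> [23]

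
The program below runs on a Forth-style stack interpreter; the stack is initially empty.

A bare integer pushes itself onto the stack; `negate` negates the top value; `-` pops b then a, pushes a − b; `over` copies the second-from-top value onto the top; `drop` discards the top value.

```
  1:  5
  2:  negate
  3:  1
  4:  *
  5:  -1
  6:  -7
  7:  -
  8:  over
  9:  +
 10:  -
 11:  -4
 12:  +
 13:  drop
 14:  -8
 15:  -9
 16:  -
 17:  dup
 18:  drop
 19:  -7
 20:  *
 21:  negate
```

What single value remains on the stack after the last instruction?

5      → 5
negate → -5
1      → -5 1
*      → -5
-1     → -5 -1
-7     → -5 -1 -7
-      → -5 6
over   → -5 6 -5
+      → -5 1
-      → -6
-4     → -6 -4
+      → -10
drop   → (empty)
-8     → -8
-9     → -8 -9
-      → 1
dup    → 1 1
drop   → 1
-7     → 1 -7
*      → -7
negate → 7

7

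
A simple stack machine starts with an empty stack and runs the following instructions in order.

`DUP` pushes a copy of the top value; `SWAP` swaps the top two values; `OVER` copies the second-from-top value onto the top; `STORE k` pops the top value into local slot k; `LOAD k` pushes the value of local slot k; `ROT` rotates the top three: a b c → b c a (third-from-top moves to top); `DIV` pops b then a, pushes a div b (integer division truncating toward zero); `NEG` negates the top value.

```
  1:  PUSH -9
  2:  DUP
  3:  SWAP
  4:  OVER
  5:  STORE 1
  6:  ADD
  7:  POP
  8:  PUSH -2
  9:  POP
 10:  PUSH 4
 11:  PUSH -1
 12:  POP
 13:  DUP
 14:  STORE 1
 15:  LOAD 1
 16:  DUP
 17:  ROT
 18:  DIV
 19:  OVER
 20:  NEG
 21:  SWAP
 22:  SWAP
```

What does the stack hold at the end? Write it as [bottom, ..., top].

[4, 1, -4]

PUSH -9 -> [-9]
DUP     -> [-9, -9]
SWAP    -> [-9, -9]
OVER    -> [-9, -9, -9]
STORE 1 -> [-9, -9]
ADD     -> [-18]
POP     -> []
PUSH -2 -> [-2]
POP     -> []
PUSH 4  -> [4]
PUSH -1 -> [4, -1]
POP     -> [4]
DUP     -> [4, 4]
STORE 1 -> [4]
LOAD 1  -> [4, 4]
DUP     -> [4, 4, 4]
ROT     -> [4, 4, 4]
DIV     -> [4, 1]
OVER    -> [4, 1, 4]
NEG     -> [4, 1, -4]
SWAP    -> [4, -4, 1]
SWAP    -> [4, 1, -4]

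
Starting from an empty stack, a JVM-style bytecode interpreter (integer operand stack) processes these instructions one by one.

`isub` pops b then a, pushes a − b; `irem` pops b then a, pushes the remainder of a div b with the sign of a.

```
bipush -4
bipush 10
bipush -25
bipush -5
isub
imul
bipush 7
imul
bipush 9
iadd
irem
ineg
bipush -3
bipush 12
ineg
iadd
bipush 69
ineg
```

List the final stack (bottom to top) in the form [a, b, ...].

[4, -15, -69]

bipush -4   [-4]
bipush 10   [-4, 10]
bipush -25  [-4, 10, -25]
bipush -5   [-4, 10, -25, -5]
isub        [-4, 10, -20]
imul        [-4, -200]
bipush 7    [-4, -200, 7]
imul        [-4, -1400]
bipush 9    [-4, -1400, 9]
iadd        [-4, -1391]
irem        [-4]
ineg        [4]
bipush -3   [4, -3]
bipush 12   [4, -3, 12]
ineg        [4, -3, -12]
iadd        [4, -15]
bipush 69   [4, -15, 69]
ineg        [4, -15, -69]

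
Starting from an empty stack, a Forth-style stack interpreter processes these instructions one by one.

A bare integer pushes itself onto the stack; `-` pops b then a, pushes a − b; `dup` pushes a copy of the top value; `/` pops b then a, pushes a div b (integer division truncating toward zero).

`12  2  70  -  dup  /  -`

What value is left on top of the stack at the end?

11

12  : 12
2   : 12 2
70  : 12 2 70
-   : 12 -68
dup : 12 -68 -68
/   : 12 1
-   : 11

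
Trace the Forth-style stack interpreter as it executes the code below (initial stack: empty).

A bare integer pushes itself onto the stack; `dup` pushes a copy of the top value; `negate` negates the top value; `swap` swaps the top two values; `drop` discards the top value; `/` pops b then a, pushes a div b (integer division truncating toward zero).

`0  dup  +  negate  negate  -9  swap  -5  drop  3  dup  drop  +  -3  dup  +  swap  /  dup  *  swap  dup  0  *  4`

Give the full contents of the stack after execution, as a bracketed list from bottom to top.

[4, -9, 0, 4]

0       0
dup     0 0
+       0
negate  0
negate  0
-9      0 -9
swap    -9 0
-5      -9 0 -5
drop    -9 0
3       -9 0 3
dup     -9 0 3 3
drop    -9 0 3
+       -9 3
-3      -9 3 -3
dup     -9 3 -3 -3
+       -9 3 -6
swap    -9 -6 3
/       -9 -2
dup     -9 -2 -2
*       -9 4
swap    4 -9
dup     4 -9 -9
0       4 -9 -9 0
*       4 -9 0
4       4 -9 0 4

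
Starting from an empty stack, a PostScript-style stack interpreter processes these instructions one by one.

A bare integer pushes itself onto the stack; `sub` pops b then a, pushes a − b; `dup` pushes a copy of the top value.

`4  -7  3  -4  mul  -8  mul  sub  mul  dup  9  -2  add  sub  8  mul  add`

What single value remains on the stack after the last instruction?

4    4
-7   4 -7
3    4 -7 3
-4   4 -7 3 -4
mul  4 -7 -12
-8   4 -7 -12 -8
mul  4 -7 96
sub  4 -103
mul  -412
dup  -412 -412
9    -412 -412 9
-2   -412 -412 9 -2
add  -412 -412 7
sub  -412 -419
8    -412 -419 8
mul  -412 -3352
add  -3764

-3764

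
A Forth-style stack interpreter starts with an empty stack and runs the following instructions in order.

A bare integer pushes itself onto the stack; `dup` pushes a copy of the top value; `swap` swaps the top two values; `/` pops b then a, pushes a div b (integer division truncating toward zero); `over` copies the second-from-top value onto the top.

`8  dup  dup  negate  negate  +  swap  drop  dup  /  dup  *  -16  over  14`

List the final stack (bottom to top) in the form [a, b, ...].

8      → 8
dup    → 8 8
dup    → 8 8 8
negate → 8 8 -8
negate → 8 8 8
+      → 8 16
swap   → 16 8
drop   → 16
dup    → 16 16
/      → 1
dup    → 1 1
*      → 1
-16    → 1 -16
over   → 1 -16 1
14     → 1 -16 1 14

[1, -16, 1, 14]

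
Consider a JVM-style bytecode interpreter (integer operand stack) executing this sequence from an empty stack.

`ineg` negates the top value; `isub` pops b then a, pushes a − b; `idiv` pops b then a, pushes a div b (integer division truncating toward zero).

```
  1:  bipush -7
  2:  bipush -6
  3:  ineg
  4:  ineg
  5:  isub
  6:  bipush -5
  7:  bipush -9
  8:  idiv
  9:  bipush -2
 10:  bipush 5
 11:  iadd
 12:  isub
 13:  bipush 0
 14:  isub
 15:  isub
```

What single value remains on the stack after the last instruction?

bipush -7  [-7]
bipush -6  [-7, -6]
ineg       [-7, 6]
ineg       [-7, -6]
isub       [-1]
bipush -5  [-1, -5]
bipush -9  [-1, -5, -9]
idiv       [-1, 0]
bipush -2  [-1, 0, -2]
bipush 5   [-1, 0, -2, 5]
iadd       [-1, 0, 3]
isub       [-1, -3]
bipush 0   [-1, -3, 0]
isub       [-1, -3]
isub       [2]

2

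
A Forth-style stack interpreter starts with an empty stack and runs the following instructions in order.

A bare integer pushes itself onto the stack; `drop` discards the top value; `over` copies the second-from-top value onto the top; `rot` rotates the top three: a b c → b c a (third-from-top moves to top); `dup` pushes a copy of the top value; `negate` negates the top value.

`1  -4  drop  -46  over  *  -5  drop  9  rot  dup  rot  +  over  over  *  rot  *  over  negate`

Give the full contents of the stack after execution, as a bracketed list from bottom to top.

[-46, 10, 10, -10]

1      → [1]
-4     → [1, -4]
drop   → [1]
-46    → [1, -46]
over   → [1, -46, 1]
*      → [1, -46]
-5     → [1, -46, -5]
drop   → [1, -46]
9      → [1, -46, 9]
rot    → [-46, 9, 1]
dup    → [-46, 9, 1, 1]
rot    → [-46, 1, 1, 9]
+      → [-46, 1, 10]
over   → [-46, 1, 10, 1]
over   → [-46, 1, 10, 1, 10]
*      → [-46, 1, 10, 10]
rot    → [-46, 10, 10, 1]
*      → [-46, 10, 10]
over   → [-46, 10, 10, 10]
negate → [-46, 10, 10, -10]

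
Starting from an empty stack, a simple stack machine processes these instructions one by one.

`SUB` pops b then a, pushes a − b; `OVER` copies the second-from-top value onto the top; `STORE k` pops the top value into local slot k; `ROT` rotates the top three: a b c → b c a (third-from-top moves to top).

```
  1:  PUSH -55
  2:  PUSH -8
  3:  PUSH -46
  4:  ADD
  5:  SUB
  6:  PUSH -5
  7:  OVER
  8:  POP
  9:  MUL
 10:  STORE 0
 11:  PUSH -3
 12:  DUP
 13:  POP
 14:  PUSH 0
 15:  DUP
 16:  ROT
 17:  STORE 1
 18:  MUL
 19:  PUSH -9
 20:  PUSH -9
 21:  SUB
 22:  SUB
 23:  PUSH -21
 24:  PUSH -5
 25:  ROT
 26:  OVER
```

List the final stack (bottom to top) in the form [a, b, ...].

PUSH -55  [-55]
PUSH -8   [-55, -8]
PUSH -46  [-55, -8, -46]
ADD       [-55, -54]
SUB       [-1]
PUSH -5   [-1, -5]
OVER      [-1, -5, -1]
POP       [-1, -5]
MUL       [5]
STORE 0   []
PUSH -3   [-3]
DUP       [-3, -3]
POP       [-3]
PUSH 0    [-3, 0]
DUP       [-3, 0, 0]
ROT       [0, 0, -3]
STORE 1   [0, 0]
MUL       [0]
PUSH -9   [0, -9]
PUSH -9   [0, -9, -9]
SUB       [0, 0]
SUB       [0]
PUSH -21  [0, -21]
PUSH -5   [0, -21, -5]
ROT       [-21, -5, 0]
OVER      [-21, -5, 0, -5]

[-21, -5, 0, -5]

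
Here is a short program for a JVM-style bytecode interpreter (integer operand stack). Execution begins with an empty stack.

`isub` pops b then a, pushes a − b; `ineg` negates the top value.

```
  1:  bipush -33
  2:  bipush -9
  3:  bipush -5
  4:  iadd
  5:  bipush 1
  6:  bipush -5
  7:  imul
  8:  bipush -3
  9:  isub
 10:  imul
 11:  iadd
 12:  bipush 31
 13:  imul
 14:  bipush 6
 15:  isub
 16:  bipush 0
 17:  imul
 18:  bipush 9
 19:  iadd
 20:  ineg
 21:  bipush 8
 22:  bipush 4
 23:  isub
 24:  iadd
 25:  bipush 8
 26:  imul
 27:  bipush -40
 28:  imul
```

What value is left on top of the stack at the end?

bipush -33 : -33
bipush -9  : -33 -9
bipush -5  : -33 -9 -5
iadd       : -33 -14
bipush 1   : -33 -14 1
bipush -5  : -33 -14 1 -5
imul       : -33 -14 -5
bipush -3  : -33 -14 -5 -3
isub       : -33 -14 -2
imul       : -33 28
iadd       : -5
bipush 31  : -5 31
imul       : -155
bipush 6   : -155 6
isub       : -161
bipush 0   : -161 0
imul       : 0
bipush 9   : 0 9
iadd       : 9
ineg       : -9
bipush 8   : -9 8
bipush 4   : -9 8 4
isub       : -9 4
iadd       : -5
bipush 8   : -5 8
imul       : -40
bipush -40 : -40 -40
imul       : 1600

1600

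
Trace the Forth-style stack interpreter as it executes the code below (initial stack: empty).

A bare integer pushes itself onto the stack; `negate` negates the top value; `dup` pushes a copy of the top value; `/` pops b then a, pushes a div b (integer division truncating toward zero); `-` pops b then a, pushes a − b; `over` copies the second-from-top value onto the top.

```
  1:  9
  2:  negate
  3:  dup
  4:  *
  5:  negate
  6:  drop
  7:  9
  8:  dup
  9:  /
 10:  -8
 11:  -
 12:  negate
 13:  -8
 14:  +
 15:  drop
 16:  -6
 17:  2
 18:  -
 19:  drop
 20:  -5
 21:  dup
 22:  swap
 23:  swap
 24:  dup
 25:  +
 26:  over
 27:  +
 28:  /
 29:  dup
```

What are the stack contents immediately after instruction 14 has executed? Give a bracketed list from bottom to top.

9      → 9
negate → -9
dup    → -9 -9
*      → 81
negate → -81
drop   → (empty)
9      → 9
dup    → 9 9
/      → 1
-8     → 1 -8
-      → 9
negate → -9
-8     → -9 -8
+      → -17

[-17]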